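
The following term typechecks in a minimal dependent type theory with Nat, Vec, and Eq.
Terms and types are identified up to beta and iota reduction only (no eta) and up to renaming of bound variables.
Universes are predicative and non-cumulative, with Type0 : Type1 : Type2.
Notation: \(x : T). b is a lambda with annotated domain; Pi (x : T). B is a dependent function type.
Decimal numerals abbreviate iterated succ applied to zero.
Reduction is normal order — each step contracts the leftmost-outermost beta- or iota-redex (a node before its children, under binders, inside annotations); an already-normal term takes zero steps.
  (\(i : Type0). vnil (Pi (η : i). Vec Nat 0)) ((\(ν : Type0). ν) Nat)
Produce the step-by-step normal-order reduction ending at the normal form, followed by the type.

normal-order reduction sequence:
  (\(i : Type0). vnil (Pi (η : i). Vec Nat 0)) ((\(ν : Type0). ν) Nat)
  ~> vnil (Pi (i : (\(η : Type0). η) Nat). Vec Nat 0)
  ~> vnil (Pi (i : Nat). Vec Nat 0)
inferred type:
  Vec (Pi (i : Nat). Vec Nat 0) 0


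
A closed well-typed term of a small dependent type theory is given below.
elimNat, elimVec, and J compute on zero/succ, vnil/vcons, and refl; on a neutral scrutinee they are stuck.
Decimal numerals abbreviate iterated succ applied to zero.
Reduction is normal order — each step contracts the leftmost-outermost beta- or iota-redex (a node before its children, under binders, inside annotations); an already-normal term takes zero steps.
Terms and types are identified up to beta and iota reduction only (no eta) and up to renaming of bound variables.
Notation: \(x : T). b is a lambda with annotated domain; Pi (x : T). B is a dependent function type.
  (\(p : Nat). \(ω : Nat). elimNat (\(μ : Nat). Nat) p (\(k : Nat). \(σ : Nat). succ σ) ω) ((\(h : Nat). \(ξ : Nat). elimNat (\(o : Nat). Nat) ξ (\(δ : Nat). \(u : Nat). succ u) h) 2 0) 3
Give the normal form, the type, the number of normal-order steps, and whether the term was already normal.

normal form:
  5
inferred type:
  Nat
normal-order step count: 21
started in normal form: no
first contracted redex: a beta-redex


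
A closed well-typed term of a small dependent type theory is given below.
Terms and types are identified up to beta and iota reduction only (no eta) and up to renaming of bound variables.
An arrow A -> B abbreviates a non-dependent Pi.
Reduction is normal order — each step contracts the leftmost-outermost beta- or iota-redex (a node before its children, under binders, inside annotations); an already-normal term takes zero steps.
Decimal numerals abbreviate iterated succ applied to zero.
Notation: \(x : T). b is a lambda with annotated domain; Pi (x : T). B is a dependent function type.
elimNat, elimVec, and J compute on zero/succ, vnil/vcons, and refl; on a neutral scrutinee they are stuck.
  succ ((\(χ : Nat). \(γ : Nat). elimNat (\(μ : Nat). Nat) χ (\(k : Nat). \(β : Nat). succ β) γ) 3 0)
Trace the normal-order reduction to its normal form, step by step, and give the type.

reduction (normal order):
  succ ((\(χ : Nat). \(γ : Nat). elimNat (\(μ : Nat). Nat) χ (\(k : Nat). \(β : Nat). succ β) γ) 3 0)
  ~> succ ((\(χ : Nat). elimNat (\(γ : Nat). Nat) 3 (\(μ : Nat). \(k : Nat). succ k) χ) 0)
  ~> succ (elimNat (\(χ : Nat). Nat) 3 (\(γ : Nat). \(μ : Nat). succ μ) 0)
  ~> 4
the term's type:
  Nat


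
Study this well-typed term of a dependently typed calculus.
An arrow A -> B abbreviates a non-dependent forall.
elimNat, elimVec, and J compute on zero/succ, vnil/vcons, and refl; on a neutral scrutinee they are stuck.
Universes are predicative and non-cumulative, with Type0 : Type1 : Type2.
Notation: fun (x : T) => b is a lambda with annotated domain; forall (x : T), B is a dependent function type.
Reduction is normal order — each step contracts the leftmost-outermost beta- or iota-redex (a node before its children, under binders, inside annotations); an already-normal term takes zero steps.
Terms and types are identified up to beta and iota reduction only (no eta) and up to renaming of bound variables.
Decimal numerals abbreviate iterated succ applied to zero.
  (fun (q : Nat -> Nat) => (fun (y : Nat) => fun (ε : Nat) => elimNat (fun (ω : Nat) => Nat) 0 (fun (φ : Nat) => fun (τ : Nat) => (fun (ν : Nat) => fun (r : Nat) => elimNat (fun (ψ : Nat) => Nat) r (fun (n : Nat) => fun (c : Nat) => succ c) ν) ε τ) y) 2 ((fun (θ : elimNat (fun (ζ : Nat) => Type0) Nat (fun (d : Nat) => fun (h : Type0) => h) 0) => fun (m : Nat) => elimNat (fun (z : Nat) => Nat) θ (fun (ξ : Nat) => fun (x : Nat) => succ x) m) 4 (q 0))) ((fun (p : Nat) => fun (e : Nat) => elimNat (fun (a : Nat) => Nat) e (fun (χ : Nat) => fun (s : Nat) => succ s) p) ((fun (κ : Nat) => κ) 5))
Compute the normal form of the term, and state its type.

reduced normal form:
  18
inferred type:
  Nat
observation: the term reaches its normal form after 144 normal-order steps.


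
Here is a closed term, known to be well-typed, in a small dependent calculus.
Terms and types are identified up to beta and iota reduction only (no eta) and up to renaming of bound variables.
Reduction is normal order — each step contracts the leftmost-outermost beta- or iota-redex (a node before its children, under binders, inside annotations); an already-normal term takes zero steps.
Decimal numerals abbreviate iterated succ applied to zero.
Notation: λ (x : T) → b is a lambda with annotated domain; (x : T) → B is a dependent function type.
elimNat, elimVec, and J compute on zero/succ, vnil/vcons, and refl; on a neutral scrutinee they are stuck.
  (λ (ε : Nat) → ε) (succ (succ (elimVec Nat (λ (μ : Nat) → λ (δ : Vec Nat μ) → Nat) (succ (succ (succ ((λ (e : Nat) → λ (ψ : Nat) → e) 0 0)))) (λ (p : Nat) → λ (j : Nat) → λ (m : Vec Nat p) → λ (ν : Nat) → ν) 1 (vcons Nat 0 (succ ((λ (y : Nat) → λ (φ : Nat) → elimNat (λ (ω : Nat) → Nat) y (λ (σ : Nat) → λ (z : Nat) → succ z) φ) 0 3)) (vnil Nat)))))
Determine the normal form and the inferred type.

reduced normal form:
  5
the term's type:
  Nat


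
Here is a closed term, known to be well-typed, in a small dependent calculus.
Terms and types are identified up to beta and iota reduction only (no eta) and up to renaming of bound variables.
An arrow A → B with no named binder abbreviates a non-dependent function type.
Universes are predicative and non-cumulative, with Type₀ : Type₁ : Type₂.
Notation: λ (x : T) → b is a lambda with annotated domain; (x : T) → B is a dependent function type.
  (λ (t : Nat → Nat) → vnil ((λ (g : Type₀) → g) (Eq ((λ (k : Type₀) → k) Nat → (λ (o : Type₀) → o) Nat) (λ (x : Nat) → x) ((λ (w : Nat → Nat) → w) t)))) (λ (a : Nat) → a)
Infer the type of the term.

inferred type:
  Vec (Eq (Nat → Nat) (λ (t : Nat) → t) (λ (g : Nat) → g)) zero


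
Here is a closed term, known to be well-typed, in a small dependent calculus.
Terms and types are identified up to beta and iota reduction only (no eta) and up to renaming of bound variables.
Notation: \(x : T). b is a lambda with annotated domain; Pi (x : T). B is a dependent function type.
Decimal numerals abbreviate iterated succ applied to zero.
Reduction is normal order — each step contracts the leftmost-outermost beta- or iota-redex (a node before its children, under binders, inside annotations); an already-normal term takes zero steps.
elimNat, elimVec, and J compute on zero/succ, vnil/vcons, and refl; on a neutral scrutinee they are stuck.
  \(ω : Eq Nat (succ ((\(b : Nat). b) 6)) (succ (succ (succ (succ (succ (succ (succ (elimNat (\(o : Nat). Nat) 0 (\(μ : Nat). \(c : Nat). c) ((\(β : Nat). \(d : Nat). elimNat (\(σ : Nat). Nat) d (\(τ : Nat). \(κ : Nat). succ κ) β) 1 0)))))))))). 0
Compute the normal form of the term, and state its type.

normal form:
  \(ω : Eq Nat 7 7). 0
type:
  Pi (ω : Eq Nat 7 7). Nat


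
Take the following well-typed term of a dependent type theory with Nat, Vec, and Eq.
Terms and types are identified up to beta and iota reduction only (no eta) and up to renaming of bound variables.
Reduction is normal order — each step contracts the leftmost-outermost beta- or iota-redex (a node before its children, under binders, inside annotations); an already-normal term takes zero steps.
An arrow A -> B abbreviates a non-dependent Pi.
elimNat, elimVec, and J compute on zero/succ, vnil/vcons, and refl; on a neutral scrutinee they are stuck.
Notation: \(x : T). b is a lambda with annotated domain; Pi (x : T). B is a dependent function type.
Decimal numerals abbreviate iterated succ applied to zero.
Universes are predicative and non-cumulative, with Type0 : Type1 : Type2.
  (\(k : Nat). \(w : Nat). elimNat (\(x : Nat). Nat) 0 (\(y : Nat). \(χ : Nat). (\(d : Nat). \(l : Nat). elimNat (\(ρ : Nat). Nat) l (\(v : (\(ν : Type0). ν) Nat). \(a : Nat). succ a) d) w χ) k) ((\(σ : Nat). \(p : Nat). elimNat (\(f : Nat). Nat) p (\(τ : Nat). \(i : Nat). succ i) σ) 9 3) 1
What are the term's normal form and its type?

resulting normal form:
  12
inferred type:
  Nat


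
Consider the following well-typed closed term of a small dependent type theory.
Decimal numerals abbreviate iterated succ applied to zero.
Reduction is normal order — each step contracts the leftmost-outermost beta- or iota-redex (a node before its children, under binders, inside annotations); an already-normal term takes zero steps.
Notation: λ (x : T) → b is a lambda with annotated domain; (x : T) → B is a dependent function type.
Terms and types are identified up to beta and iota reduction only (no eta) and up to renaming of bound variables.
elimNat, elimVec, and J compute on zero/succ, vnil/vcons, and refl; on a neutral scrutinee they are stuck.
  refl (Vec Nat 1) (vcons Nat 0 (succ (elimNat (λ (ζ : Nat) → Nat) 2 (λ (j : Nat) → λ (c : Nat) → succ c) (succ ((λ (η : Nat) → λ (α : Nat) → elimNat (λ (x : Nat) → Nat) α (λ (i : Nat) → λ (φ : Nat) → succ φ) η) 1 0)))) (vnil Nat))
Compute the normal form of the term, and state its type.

normal form:
  refl (Vec Nat 1) (vcons Nat 0 5 (vnil Nat))
the term's type:
  Eq (Vec Nat 1) (vcons Nat 0 5 (vnil Nat)) (vcons Nat 0 5 (vnil Nat))
observation: the term reaches its normal form after 13 normal-order steps.


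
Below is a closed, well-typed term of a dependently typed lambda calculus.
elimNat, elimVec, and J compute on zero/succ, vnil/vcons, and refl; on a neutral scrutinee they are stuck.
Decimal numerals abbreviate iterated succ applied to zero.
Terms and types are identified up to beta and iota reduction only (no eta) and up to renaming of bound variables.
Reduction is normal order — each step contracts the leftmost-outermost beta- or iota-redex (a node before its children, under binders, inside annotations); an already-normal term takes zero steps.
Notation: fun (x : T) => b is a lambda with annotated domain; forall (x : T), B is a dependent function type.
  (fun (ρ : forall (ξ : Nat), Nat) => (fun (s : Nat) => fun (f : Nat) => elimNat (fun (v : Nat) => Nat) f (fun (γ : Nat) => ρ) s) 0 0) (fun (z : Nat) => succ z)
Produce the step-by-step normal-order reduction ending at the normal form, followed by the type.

normal-order reduction sequence:
  (fun (ρ : forall (ξ : Nat), Nat) => (fun (s : Nat) => fun (f : Nat) => elimNat (fun (v : Nat) => Nat) f (fun (γ : Nat) => ρ) s) 0 0) (fun (z : Nat) => succ z)
  ~> (fun (ρ : Nat) => fun (ξ : Nat) => elimNat (fun (s : Nat) => Nat) ξ (fun (f : Nat) => fun (v : Nat) => succ v) ρ) 0 0
  ~> (fun (ρ : Nat) => elimNat (fun (ξ : Nat) => Nat) ρ (fun (s : Nat) => fun (f : Nat) => succ f) 0) 0
  ~> elimNat (fun (ρ : Nat) => Nat) 0 (fun (ξ : Nat) => fun (s : Nat) => succ s) 0
  ~> 0
inferred type:
  Nat


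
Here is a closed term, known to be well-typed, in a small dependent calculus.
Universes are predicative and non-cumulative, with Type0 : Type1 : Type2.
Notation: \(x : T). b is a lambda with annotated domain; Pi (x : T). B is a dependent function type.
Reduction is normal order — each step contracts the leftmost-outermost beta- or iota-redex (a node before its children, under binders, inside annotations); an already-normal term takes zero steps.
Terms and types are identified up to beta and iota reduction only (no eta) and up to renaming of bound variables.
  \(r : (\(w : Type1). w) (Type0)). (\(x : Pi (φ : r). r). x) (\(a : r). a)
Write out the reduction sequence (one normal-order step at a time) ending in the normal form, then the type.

normal-order reduction:
  \(r : (\(w : Type1). w) (Type0)). (\(x : Pi (φ : r). r). x) (\(a : r). a)
  ~> \(r : Type0). (\(w : Pi (x : r). r). w) (\(φ : r). φ)
  ~> \(r : Type0). \(w : r). w
inferred type:
  Pi (r : Type0). Pi (w : r). r


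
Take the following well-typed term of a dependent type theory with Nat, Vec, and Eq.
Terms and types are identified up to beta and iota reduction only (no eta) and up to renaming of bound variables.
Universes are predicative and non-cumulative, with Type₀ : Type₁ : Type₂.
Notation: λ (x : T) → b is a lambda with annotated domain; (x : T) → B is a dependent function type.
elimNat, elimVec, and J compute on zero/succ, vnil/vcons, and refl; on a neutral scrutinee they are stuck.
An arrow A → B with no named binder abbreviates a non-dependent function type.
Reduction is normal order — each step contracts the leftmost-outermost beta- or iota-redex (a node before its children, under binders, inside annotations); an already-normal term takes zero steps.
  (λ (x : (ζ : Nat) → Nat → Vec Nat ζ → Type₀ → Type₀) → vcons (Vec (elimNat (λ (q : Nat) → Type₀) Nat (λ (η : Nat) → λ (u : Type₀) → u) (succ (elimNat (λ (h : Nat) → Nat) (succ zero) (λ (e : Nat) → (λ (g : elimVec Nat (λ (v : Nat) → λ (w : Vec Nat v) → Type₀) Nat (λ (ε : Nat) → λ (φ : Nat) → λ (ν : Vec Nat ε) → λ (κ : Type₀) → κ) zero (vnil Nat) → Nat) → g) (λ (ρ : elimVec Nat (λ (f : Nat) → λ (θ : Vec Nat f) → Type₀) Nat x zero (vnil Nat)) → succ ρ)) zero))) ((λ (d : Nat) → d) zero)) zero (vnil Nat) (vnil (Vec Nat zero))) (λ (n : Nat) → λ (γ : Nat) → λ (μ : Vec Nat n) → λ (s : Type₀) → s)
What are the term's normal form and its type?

resulting normal form:
  vcons (Vec Nat zero) zero (vnil Nat) (vnil (Vec Nat zero))
type:
  Vec (Vec Nat zero) (succ zero)


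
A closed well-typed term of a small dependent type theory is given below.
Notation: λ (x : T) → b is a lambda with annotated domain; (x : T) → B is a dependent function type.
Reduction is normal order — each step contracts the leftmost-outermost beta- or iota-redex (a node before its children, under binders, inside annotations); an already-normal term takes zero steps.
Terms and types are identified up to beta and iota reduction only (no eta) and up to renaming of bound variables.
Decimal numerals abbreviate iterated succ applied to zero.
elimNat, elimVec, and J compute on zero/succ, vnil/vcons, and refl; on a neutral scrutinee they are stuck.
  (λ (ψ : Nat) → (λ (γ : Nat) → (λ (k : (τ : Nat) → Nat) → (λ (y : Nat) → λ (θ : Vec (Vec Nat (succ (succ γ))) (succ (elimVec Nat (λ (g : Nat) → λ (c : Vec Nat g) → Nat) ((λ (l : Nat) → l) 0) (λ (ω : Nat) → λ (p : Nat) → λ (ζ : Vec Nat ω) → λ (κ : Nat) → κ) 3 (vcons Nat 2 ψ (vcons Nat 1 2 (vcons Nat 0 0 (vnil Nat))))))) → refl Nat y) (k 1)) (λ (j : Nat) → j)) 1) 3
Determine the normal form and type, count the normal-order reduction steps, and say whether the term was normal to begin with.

resulting normal form:
  λ (ψ : Vec (Vec Nat 3) 1) → refl Nat 1
inferred type:
  (ψ : Vec (Vec Nat 3) 1) → Eq Nat 1 1
steps to reach normal form (normal order): 22
term was already normal: no
first contracted redex: a beta-redex


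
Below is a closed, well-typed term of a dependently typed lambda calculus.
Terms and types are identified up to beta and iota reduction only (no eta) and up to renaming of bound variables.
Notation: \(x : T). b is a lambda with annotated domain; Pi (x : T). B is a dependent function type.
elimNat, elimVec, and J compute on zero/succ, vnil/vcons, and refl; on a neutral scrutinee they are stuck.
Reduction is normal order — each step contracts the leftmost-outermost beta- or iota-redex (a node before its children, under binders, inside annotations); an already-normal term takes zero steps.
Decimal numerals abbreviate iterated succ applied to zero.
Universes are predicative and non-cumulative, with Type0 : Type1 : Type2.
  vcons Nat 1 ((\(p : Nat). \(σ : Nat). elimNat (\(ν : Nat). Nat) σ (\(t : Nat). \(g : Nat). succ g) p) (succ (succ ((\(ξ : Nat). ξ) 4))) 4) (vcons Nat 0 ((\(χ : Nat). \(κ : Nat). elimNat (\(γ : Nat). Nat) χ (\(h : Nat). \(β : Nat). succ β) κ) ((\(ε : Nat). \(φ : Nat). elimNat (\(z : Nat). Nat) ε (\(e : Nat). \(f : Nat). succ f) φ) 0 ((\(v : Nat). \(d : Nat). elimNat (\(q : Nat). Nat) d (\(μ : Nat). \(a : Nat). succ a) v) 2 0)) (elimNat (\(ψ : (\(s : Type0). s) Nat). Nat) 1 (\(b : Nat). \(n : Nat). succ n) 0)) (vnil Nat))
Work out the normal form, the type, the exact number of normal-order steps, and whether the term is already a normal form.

resulting normal form:
  vcons Nat 1 10 (vcons Nat 0 3 (vnil Nat))
the term's type:
  Vec Nat 2
reduction steps (normal order): 47
term was already normal: no
first contracted redex: a beta-redex


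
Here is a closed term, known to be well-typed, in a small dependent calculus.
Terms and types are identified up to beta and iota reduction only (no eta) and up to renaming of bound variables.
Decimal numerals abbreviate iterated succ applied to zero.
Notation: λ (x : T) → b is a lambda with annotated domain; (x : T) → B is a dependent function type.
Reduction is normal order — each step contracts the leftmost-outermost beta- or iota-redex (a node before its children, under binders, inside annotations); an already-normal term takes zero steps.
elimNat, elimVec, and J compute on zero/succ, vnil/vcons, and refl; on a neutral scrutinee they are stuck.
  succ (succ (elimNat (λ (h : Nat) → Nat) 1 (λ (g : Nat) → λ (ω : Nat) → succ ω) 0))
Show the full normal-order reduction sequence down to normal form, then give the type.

normal-order reduction:
  succ (succ (elimNat (λ (h : Nat) → Nat) 1 (λ (g : Nat) → λ (ω : Nat) → succ ω) 0))
  ~> 3
type:
  Nat


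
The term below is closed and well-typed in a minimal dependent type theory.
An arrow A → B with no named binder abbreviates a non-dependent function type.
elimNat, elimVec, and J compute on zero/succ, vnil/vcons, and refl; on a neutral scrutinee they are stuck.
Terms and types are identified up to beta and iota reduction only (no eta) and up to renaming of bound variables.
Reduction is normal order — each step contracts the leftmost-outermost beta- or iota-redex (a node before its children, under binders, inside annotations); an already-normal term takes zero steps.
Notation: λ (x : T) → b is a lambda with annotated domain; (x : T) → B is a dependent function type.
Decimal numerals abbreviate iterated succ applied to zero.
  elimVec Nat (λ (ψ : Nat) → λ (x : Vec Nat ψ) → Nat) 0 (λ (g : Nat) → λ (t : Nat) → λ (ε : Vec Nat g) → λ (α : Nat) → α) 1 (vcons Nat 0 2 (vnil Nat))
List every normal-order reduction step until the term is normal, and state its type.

normal-order reduction sequence:
  elimVec Nat (λ (ψ : Nat) → λ (x : Vec Nat ψ) → Nat) 0 (λ (g : Nat) → λ (t : Nat) → λ (ε : Vec Nat g) → λ (α : Nat) → α) 1 (vcons Nat 0 2 (vnil Nat))
  ~> (λ (ψ : Nat) → λ (x : Nat) → λ (g : Vec Nat ψ) → λ (t : Nat) → t) 0 2 (vnil Nat) (elimVec Nat (λ (ε : Nat) → λ (α : Vec Nat ε) → Nat) 0 (λ (j : Nat) → λ (m : Nat) → λ (p : Vec Nat j) → λ (u : Nat) → u) 0 (vnil Nat))
  ~> (λ (ψ : Nat) → λ (x : Vec Nat 0) → λ (g : Nat) → g) 2 (vnil Nat) (elimVec Nat (λ (t : Nat) → λ (ε : Vec Nat t) → Nat) 0 (λ (α : Nat) → λ (j : Nat) → λ (m : Vec Nat α) → λ (p : Nat) → p) 0 (vnil Nat))
  ~> (λ (ψ : Vec Nat 0) → λ (x : Nat) → x) (vnil Nat) (elimVec Nat (λ (g : Nat) → λ (t : Vec Nat g) → Nat) 0 (λ (ε : Nat) → λ (α : Nat) → λ (j : Vec Nat ε) → λ (m : Nat) → m) 0 (vnil Nat))
  ~> (λ (ψ : Nat) → ψ) (elimVec Nat (λ (x : Nat) → λ (g : Vec Nat x) → Nat) 0 (λ (t : Nat) → λ (ε : Nat) → λ (α : Vec Nat t) → λ (j : Nat) → j) 0 (vnil Nat))
  ~> elimVec Nat (λ (ψ : Nat) → λ (x : Vec Nat ψ) → Nat) 0 (λ (g : Nat) → λ (t : Nat) → λ (ε : Vec Nat g) → λ (α : Nat) → α) 0 (vnil Nat)
  ~> 0
type:
  Nat


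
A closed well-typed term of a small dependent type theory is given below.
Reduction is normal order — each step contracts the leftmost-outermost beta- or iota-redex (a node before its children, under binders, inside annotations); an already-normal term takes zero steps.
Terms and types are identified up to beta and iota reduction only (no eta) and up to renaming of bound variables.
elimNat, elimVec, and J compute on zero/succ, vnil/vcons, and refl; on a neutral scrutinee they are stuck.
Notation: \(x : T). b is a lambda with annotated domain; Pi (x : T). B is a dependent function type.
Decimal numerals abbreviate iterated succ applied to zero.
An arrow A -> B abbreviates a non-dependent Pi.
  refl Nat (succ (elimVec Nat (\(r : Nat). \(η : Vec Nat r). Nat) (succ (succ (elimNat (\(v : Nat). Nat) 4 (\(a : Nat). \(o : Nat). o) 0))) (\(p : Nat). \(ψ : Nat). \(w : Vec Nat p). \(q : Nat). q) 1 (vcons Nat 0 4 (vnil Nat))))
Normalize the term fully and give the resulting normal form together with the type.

resulting normal form:
  refl Nat 7
inferred type:
  Eq Nat 7 7


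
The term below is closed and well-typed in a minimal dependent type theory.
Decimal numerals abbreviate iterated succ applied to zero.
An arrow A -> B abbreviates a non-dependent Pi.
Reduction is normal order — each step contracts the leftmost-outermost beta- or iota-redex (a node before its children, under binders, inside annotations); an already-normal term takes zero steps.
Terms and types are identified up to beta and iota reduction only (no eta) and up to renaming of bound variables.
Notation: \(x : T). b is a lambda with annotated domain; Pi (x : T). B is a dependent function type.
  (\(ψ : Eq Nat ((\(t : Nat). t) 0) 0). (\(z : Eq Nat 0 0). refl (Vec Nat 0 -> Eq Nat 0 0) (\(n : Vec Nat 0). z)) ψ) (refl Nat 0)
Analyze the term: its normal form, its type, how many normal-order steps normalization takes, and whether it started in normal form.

resulting normal form:
  refl (Vec Nat 0 -> Eq Nat 0 0) (\(ψ : Vec Nat 0). refl Nat 0)
the term's type:
  Eq (Vec Nat 0 -> Eq Nat 0 0) (\(ψ : Vec Nat 0). refl Nat 0) (\(t : Vec Nat 0). refl Nat 0)
normal-order step count: 2
started in normal form: no
first contracted redex: a beta-redex


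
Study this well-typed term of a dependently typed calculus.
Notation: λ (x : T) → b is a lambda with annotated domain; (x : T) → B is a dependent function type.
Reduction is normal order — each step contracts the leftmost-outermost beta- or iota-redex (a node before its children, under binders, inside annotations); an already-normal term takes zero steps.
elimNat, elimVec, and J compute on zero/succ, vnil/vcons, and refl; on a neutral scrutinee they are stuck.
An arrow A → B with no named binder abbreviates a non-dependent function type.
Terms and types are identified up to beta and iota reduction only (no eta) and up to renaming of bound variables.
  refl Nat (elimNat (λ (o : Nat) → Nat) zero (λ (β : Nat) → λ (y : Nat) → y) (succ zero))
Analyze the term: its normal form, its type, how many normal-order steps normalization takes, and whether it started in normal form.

reduced normal form:
  refl Nat zero
type:
  Eq Nat zero zero
reduction steps (normal order): 4
started in normal form: no
first redex: an elimNat iota-redex


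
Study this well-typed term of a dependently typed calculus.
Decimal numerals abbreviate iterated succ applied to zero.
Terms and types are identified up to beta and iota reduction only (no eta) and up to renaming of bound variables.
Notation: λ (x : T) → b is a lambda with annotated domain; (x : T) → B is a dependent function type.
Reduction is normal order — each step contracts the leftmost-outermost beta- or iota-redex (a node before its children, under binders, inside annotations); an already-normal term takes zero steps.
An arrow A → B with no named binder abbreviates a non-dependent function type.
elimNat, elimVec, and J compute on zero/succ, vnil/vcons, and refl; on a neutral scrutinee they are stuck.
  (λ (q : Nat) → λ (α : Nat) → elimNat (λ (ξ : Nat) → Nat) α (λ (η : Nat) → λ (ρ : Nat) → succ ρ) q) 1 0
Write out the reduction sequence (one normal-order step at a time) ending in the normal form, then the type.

reduction (normal order):
  (λ (q : Nat) → λ (α : Nat) → elimNat (λ (ξ : Nat) → Nat) α (λ (η : Nat) → λ (ρ : Nat) → succ ρ) q) 1 0
  ~> (λ (q : Nat) → elimNat (λ (α : Nat) → Nat) q (λ (ξ : Nat) → λ (η : Nat) → succ η) 1) 0
  ~> elimNat (λ (q : Nat) → Nat) 0 (λ (α : Nat) → λ (ξ : Nat) → succ ξ) 1
  ~> (λ (q : Nat) → λ (α : Nat) → succ α) 0 (elimNat (λ (ξ : Nat) → Nat) 0 (λ (η : Nat) → λ (ρ : Nat) → succ ρ) 0)
  ~> (λ (q : Nat) → succ q) (elimNat (λ (α : Nat) → Nat) 0 (λ (ξ : Nat) → λ (η : Nat) → succ η) 0)
  ~> succ (elimNat (λ (q : Nat) → Nat) 0 (λ (α : Nat) → λ (ξ : Nat) → succ ξ) 0)
  ~> 1
type:
  Nat


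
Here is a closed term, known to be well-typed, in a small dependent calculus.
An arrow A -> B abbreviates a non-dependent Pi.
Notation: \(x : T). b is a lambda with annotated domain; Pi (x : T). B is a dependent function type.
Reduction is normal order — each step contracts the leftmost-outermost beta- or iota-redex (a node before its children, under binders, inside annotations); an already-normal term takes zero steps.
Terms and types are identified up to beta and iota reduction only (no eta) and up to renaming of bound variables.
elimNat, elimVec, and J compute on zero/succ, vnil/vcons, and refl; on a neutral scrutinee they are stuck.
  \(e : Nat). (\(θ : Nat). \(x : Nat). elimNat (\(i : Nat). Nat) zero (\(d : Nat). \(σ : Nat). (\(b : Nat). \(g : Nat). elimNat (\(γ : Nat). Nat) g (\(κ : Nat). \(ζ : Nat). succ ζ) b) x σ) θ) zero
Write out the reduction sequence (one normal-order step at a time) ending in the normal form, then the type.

normal-order reduction:
  \(e : Nat). (\(θ : Nat). \(x : Nat). elimNat (\(i : Nat). Nat) zero (\(d : Nat). \(σ : Nat). (\(b : Nat). \(g : Nat). elimNat (\(γ : Nat). Nat) g (\(κ : Nat). \(ζ : Nat). succ ζ) b) x σ) θ) zero
  ~> \(e : Nat). \(θ : Nat). elimNat (\(x : Nat). Nat) zero (\(i : Nat). \(d : Nat). (\(σ : Nat). \(b : Nat). elimNat (\(g : Nat). Nat) b (\(γ : Nat). \(κ : Nat). succ κ) σ) θ d) zero
  ~> \(e : Nat). \(θ : Nat). zero
type:
  Nat -> Nat -> Nat


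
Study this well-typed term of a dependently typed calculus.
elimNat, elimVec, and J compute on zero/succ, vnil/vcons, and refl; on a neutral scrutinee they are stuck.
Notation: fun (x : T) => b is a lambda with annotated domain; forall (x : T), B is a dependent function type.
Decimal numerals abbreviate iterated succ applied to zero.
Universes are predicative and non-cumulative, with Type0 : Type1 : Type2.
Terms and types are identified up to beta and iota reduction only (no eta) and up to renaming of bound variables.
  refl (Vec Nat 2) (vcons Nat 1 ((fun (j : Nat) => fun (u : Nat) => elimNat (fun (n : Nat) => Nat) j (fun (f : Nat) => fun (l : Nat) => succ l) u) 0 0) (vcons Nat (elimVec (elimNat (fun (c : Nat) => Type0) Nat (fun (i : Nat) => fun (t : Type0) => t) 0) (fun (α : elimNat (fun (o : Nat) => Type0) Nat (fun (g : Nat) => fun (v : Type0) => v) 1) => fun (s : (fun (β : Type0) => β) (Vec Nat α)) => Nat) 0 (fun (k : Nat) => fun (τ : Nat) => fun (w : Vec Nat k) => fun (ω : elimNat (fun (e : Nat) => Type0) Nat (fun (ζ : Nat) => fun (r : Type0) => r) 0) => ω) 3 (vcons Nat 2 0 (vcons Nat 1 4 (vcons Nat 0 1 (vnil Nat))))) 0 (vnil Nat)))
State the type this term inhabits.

the term's type:
  Eq (Vec Nat 2) (vcons Nat 1 0 (vcons Nat 0 0 (vnil Nat))) (vcons Nat 1 0 (vcons Nat 0 0 (vnil Nat)))


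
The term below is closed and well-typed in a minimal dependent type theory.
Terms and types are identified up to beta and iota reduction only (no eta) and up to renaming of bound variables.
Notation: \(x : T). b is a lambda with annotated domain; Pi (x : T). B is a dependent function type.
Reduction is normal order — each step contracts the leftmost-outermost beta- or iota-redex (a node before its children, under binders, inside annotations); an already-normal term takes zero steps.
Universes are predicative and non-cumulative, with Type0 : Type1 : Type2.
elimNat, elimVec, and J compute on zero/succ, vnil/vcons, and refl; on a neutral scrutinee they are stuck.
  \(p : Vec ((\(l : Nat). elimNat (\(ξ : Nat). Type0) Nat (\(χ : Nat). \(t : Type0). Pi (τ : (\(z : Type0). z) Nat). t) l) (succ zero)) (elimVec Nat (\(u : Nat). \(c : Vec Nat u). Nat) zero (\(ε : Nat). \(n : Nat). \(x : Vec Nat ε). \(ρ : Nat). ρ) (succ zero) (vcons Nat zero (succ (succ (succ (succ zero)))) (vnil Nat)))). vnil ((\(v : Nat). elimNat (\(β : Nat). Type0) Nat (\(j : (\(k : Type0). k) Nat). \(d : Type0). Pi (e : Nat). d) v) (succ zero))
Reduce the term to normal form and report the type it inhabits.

reduced normal form:
  \(p : Vec (Pi (l : Nat). Nat) zero). vnil (Pi (ξ : Nat). Nat)
the term's type:
  Pi (p : Vec (Pi (l : Nat). Nat) zero). Vec (Pi (ξ : Nat). Nat) zero


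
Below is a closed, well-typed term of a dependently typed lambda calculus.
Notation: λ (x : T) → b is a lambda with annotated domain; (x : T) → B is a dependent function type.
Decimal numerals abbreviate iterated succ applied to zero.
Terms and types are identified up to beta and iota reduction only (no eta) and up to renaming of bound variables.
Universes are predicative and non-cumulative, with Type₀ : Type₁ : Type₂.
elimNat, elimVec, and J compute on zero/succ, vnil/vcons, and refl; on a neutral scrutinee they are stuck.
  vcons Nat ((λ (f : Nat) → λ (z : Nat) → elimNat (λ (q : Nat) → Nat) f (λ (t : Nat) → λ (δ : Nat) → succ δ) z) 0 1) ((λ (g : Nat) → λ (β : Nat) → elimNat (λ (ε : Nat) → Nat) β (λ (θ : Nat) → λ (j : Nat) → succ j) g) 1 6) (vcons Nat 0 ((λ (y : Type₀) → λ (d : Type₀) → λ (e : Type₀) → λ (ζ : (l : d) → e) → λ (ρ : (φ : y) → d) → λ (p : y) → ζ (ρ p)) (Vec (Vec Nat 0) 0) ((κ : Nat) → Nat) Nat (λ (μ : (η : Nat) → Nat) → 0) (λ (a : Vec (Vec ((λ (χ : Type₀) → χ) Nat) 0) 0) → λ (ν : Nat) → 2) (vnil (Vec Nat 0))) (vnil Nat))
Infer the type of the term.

inferred type:
  Vec Nat 2


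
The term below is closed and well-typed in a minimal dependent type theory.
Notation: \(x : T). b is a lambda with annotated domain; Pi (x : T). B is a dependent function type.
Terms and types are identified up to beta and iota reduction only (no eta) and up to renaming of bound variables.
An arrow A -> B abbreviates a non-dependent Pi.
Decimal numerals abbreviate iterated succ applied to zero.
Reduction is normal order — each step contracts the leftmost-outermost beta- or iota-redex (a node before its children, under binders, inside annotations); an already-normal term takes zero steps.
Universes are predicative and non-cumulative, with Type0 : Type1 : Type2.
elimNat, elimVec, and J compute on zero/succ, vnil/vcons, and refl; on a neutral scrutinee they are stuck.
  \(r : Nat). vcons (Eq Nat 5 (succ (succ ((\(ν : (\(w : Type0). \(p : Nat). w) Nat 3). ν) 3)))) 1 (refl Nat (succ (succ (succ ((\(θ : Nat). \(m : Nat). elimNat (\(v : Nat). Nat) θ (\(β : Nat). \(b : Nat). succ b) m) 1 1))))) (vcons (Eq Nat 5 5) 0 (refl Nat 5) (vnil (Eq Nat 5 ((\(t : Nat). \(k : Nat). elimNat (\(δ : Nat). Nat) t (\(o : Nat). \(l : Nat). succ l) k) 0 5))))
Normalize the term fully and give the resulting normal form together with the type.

normal form:
  \(r : Nat). vcons (Eq Nat 5 5) 1 (refl Nat 5) (vcons (Eq Nat 5 5) 0 (refl Nat 5) (vnil (Eq Nat 5 5)))
the term's type:
  Nat -> Vec (Eq Nat 5 5) 2
observation: 25 normal-order steps separate the term from its normal form.


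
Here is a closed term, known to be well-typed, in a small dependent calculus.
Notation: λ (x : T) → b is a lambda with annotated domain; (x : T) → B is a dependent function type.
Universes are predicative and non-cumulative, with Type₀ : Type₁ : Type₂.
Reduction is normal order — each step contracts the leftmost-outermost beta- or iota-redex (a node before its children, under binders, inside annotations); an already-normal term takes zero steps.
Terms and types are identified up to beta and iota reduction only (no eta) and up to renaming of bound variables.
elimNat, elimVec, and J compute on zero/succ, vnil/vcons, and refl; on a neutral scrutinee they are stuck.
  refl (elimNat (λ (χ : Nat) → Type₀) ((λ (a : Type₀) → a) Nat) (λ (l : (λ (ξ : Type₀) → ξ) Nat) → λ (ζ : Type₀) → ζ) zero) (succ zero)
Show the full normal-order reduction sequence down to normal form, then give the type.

reduction (normal order):
  refl (elimNat (λ (χ : Nat) → Type₀) ((λ (a : Type₀) → a) Nat) (λ (l : (λ (ξ : Type₀) → ξ) Nat) → λ (ζ : Type₀) → ζ) zero) (succ zero)
  ~> refl ((λ (χ : Type₀) → χ) Nat) (succ zero)
  ~> refl Nat (succ zero)
type:
  Eq Nat (succ zero) (succ zero)


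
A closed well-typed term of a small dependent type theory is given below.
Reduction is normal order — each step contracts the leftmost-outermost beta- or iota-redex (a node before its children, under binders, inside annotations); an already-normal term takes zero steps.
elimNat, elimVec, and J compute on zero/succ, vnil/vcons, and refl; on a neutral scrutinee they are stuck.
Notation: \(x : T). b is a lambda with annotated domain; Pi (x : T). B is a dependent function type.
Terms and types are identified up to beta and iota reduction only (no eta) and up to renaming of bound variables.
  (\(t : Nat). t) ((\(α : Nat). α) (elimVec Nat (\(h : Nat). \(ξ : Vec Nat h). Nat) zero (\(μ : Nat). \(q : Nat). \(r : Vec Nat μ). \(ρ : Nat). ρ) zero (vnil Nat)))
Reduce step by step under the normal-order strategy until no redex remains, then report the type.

reduction (normal order):
  (\(t : Nat). t) ((\(α : Nat). α) (elimVec Nat (\(h : Nat). \(ξ : Vec Nat h). Nat) zero (\(μ : Nat). \(q : Nat). \(r : Vec Nat μ). \(ρ : Nat). ρ) zero (vnil Nat)))
  ~> (\(t : Nat). t) (elimVec Nat (\(α : Nat). \(h : Vec Nat α). Nat) zero (\(ξ : Nat). \(μ : Nat). \(q : Vec Nat ξ). \(r : Nat). r) zero (vnil Nat))
  ~> elimVec Nat (\(t : Nat). \(α : Vec Nat t). Nat) zero (\(h : Nat). \(ξ : Nat). \(μ : Vec Nat h). \(q : Nat). q) zero (vnil Nat)
  ~> zero
the term's type:
  Nat


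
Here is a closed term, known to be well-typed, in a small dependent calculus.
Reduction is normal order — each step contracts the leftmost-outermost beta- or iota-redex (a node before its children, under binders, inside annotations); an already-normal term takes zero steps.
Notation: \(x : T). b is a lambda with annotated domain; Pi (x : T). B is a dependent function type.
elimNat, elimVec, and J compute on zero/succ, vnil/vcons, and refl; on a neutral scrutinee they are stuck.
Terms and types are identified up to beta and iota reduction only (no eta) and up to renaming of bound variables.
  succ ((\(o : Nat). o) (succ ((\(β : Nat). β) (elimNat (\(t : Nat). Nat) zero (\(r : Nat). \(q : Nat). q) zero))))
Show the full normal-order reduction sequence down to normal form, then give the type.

reduction (normal order):
  succ ((\(o : Nat). o) (succ ((\(β : Nat). β) (elimNat (\(t : Nat). Nat) zero (\(r : Nat). \(q : Nat). q) zero))))
  ~> succ (succ ((\(o : Nat). o) (elimNat (\(β : Nat). Nat) zero (\(t : Nat). \(r : Nat). r) zero)))
  ~> succ (succ (elimNat (\(o : Nat). Nat) zero (\(β : Nat). \(t : Nat). t) zero))
  ~> succ (succ zero)
inferred type:
  Nat


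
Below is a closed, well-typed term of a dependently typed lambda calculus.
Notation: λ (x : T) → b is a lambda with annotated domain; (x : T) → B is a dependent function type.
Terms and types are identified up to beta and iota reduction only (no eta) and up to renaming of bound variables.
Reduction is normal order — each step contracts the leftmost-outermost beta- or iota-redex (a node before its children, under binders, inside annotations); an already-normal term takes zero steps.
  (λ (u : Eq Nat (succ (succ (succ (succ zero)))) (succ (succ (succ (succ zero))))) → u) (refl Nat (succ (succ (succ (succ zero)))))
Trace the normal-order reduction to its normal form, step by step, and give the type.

normal-order reduction sequence:
  (λ (u : Eq Nat (succ (succ (succ (succ zero)))) (succ (succ (succ (succ zero))))) → u) (refl Nat (succ (succ (succ (succ zero)))))
  ~> refl Nat (succ (succ (succ (succ zero))))
inferred type:
  Eq Nat (succ (succ (succ (succ zero)))) (succ (succ (succ (succ zero))))


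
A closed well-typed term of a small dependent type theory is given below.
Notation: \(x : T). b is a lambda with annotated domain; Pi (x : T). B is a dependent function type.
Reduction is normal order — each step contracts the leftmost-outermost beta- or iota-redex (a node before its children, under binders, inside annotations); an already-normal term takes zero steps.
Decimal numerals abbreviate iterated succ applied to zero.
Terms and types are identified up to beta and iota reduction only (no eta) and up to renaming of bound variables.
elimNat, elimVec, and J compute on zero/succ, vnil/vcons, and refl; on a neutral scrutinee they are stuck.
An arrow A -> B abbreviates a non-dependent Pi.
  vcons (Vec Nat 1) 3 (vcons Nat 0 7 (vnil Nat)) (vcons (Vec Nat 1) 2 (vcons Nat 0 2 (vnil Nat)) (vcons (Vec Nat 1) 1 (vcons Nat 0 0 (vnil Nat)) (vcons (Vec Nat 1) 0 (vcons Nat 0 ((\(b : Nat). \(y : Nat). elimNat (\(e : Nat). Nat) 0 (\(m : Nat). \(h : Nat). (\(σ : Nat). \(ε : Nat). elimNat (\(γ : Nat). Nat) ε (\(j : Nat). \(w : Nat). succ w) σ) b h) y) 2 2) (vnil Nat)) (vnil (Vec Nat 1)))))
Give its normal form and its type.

reduced normal form:
  vcons (Vec Nat 1) 3 (vcons Nat 0 7 (vnil Nat)) (vcons (Vec Nat 1) 2 (vcons Nat 0 2 (vnil Nat)) (vcons (Vec Nat 1) 1 (vcons Nat 0 0 (vnil Nat)) (vcons (Vec Nat 1) 0 (vcons Nat 0 4 (vnil Nat)) (vnil (Vec Nat 1)))))
inferred type:
  Vec (Vec Nat 1) 4
observation: 27 normal-order steps separate the term from its normal form.


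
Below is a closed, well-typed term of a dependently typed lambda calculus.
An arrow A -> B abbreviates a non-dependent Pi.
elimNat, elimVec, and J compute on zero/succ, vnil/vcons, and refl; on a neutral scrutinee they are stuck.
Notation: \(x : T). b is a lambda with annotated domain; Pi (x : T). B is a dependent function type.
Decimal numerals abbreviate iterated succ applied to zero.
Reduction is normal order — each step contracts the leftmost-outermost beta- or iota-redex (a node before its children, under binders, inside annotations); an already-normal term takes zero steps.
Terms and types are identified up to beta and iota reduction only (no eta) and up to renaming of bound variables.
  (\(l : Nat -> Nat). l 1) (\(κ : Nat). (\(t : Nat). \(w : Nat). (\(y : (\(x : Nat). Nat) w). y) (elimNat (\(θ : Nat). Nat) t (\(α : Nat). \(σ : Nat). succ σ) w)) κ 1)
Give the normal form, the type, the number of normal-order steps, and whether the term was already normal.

reduced normal form:
  2
inferred type:
  Nat
steps to reach normal form (normal order): 9
started in normal form: no
first contracted redex: a beta-redex


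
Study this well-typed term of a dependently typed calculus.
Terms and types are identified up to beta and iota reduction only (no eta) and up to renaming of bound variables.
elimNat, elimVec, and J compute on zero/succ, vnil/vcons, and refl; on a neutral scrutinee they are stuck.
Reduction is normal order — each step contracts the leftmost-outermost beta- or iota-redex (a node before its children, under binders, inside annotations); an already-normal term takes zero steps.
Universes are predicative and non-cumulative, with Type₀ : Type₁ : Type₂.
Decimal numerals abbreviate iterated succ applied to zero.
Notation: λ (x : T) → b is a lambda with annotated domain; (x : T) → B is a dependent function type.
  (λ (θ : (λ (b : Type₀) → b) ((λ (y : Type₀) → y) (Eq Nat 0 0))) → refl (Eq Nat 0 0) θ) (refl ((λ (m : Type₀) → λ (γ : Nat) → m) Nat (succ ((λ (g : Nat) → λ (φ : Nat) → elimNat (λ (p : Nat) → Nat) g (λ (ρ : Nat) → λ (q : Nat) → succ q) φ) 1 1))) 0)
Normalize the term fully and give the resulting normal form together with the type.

resulting normal form:
  refl (Eq Nat 0 0) (refl Nat 0)
the term's type:
  Eq (Eq Nat 0 0) (refl Nat 0) (refl Nat 0)
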